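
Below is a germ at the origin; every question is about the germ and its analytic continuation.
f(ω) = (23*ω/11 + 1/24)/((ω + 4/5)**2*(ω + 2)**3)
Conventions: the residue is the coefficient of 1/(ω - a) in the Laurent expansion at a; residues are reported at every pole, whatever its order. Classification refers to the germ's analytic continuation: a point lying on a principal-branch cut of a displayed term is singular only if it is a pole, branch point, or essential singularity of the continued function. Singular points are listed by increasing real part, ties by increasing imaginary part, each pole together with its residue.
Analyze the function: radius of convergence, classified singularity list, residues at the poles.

Radius of convergence at 0: 4/5.
At -2: a pole of order 3; residue -407125/114048.
At -4/5: a pole of order 2; residue 407125/114048.

Denominator factor (ω + 2)^3: pole of order 3 at -2, modulus 2.
Denominator factor (ω + 4/5)^2: pole of order 2 at -4/5, modulus 4/5.
The radius of convergence is the smallest modulus among the singular points: 4/5.
At the order-3 pole -2 set g(ω) = (ω - (-2))^3*f(ω) = (23*ω/11 + 1/24)/(ω + 4/5)**2.
Order-3 pole: residue = g''(a)/2; g''(-2) = -407125/57024, so the residue is -407125/114048.
At the order-2 pole -4/5 set g(ω) = (ω - (-4/5))^2*f(ω) = (23*ω/11 + 1/24)/(ω + 2)**3.
Order-2 pole: residue = g'(a); g'(-4/5) = 407125/114048, so the residue is 407125/114048.
List the singular points by increasing real part (a conjugate pair: the negative imaginary part first).


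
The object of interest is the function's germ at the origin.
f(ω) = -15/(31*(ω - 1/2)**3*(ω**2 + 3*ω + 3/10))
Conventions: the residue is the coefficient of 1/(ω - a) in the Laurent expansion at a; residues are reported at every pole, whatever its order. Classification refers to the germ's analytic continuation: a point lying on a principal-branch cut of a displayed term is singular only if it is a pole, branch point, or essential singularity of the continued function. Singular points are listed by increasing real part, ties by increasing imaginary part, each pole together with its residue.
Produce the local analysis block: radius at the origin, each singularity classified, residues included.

Radius of convergence at 0: 3/2 - (1/10)*sqrt(195).
At -3/2 - (1/10)*sqrt(195): a pole of order 1; residue 27000/68921 - (788000/27775163)*sqrt(195).
At -3/2 + (1/10)*sqrt(195): a pole of order 1; residue 27000/68921 + (788000/27775163)*sqrt(195).
At 1/2: a pole of order 3; residue -54000/68921.

Denominator factor (ω**2 + 3*ω + 3/10): discriminant 39/5, real irrational roots -3/2 + (1/10)*sqrt(195) and -3/2 - (1/10)*sqrt(195); poles of order 1, moduli 3/2 - (1/10)*sqrt(195) and 3/2 + (1/10)*sqrt(195).
Denominator factor (ω - 1/2)^3: pole of order 3 at 1/2, modulus 1/2.
The radius of convergence is the smallest modulus among the singular points: 3/2 - (1/10)*sqrt(195).
The factor ω**2 + 3*ω + 3/10 splits as (ω - a)(ω - a') with a = -3/2 - (1/10)*sqrt(195), a' = -3/2 + (1/10)*sqrt(195). At the order-1 pole a set g(ω) = (ω - a)*f(ω) = [-15/(31*(ω - 1/2)**3)] / (ω - a').
Simple pole: residue = g(a) at a = -3/2 - (1/10)*sqrt(195), which is 27000/68921 - (788000/27775163)*sqrt(195).
The factor ω**2 + 3*ω + 3/10 splits as (ω - a)(ω - a') with a = -3/2 + (1/10)*sqrt(195), a' = -3/2 - (1/10)*sqrt(195). At the order-1 pole a set g(ω) = (ω - a)*f(ω) = [-15/(31*(ω - 1/2)**3)] / (ω - a').
Simple pole: residue = g(a) at a = -3/2 + (1/10)*sqrt(195), which is 27000/68921 + (788000/27775163)*sqrt(195).
At the order-3 pole 1/2 set g(ω) = (ω - (1/2))^3*f(ω) = -15/(31*(ω**2 + 3*ω + 3/10)).
Order-3 pole: residue = g''(a)/2; g''(1/2) = -108000/68921, so the residue is -54000/68921.
List the singular points by increasing real part (a conjugate pair: the negative imaginary part first).


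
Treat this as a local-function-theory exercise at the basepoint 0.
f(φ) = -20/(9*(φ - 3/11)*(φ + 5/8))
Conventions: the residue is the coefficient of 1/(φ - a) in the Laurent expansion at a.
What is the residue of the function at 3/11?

The residue is -1760/711.

At the order-1 pole 3/11 set g(φ) = (φ - (3/11))*f(φ) = -20/(9*(φ + 5/8)).
Simple pole: residue = g(a) at a = 3/11, which is -1760/711.


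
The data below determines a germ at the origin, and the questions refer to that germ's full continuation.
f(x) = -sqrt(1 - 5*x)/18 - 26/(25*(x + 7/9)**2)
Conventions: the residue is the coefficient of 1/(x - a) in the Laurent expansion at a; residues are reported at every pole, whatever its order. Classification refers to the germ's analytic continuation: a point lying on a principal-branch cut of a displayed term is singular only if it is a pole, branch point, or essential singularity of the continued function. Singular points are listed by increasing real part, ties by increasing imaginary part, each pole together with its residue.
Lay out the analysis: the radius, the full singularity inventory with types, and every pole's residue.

Radius of convergence at 0: 1/5.
At -7/9: a pole of order 2; residue 0.
At 1/5: an algebraic (square-root) branch point.

Denominator factor (x + 7/9)^2: pole of order 2 at -7/9, modulus 7/9.
Branch term (-1/18)*sqrt(1 - x/(1/5)): its argument vanishes at x = 1/5, a square-root branch point, modulus 1/5.
The radius of convergence is the smallest modulus among the singular points: 1/5.
The branch term is analytic at -7/9 and contributes nothing to the residue; only the rational part matters.
At the order-2 pole -7/9 set g(x) = (x - (-7/9))^2*(rational part) = -26/25.
Order-2 pole: residue = g'(a); g'(-7/9) = 0, so the residue is 0.
List the singular points by increasing real part (a conjugate pair: the negative imaginary part first).


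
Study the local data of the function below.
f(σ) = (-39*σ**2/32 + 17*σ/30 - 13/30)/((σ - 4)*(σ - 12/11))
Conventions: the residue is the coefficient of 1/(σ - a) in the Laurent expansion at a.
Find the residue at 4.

The residue is -583/96.

At the order-1 pole 4 set g(σ) = (σ - (4))*f(σ) = (-39*σ**2/32 + 17*σ/30 - 13/30)/(σ - 12/11).
Simple pole: residue = g(a) at a = 4, which is -583/96.


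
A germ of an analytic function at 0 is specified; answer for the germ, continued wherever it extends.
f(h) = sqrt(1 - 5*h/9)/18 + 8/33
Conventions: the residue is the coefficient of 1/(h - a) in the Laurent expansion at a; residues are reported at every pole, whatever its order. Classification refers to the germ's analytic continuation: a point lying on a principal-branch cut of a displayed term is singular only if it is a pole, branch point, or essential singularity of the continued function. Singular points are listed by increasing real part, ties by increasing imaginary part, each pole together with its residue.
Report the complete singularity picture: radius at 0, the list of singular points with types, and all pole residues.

Radius of convergence at 0: 9/5.
At 9/5: an algebraic (square-root) branch point.

Branch term (1/18)*sqrt(1 - h/(9/5)): its argument vanishes at h = 9/5, a square-root branch point, modulus 9/5.
The radius of convergence is the smallest modulus among the singular points: 9/5.


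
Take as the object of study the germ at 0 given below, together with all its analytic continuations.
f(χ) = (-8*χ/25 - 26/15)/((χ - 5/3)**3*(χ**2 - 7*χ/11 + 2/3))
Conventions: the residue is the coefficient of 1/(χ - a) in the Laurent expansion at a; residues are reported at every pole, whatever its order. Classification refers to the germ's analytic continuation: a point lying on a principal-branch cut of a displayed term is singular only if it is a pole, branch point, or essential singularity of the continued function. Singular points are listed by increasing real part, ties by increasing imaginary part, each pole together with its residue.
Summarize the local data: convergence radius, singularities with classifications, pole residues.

Radius of convergence at 0: (1/3)*sqrt(6).
At (7/22) - ((1/66)*sqrt(2463))*i: a pole of order 1; residue (109476873/328606400) - ((155433069/269785854400)*sqrt(2463))*i.
At (7/22) + ((1/66)*sqrt(2463))*i: a pole of order 1; residue (109476873/328606400) + ((155433069/269785854400)*sqrt(2463))*i.
At 5/3: a pole of order 3; residue -109476873/164303200.


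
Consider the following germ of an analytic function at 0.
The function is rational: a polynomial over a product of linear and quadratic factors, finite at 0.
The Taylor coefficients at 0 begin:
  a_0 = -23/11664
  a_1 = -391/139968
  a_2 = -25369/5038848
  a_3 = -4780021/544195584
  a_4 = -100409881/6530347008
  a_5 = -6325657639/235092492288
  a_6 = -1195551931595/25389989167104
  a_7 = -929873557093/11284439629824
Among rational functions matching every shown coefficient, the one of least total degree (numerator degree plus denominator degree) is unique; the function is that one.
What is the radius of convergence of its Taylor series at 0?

The radius of convergence is 4/7.

No rational of total degree below 4 reproduces all 8 coefficients; solving the [0/4] Pade equations on them gives f(χ) = 23/(28*(χ - 4/7)*(χ + 9)**3), whose expansion matches every shown term.
Denominator factor (χ + 9)^3: pole of order 3 at -9, modulus 9.
Denominator factor (χ - 4/7): pole of order 1 at 4/7, modulus 4/7.
The radius of convergence is the smallest modulus among the singular points: 4/7.


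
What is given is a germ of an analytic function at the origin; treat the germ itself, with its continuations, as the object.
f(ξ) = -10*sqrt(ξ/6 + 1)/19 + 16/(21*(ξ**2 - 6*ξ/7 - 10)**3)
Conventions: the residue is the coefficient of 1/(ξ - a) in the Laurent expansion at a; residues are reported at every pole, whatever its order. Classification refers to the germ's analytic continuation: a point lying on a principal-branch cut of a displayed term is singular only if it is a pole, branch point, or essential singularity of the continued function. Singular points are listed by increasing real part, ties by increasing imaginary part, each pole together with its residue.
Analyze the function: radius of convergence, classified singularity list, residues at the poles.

Radius of convergence at 0: -3/7 + (1/7)*sqrt(499).
At -6: an algebraic (square-root) branch point.
At 3/7 - (1/7)*sqrt(499): a pole of order 3; residue -(2401/124251499)*sqrt(499).
At 3/7 + (1/7)*sqrt(499): a pole of order 3; residue (2401/124251499)*sqrt(499).

Denominator factor (ξ**2 - 6*ξ/7 - 10)^3: discriminant 1996/49, real irrational roots 3/7 + (1/7)*sqrt(499) and 3/7 - (1/7)*sqrt(499); poles of order 3, moduli 3/7 + (1/7)*sqrt(499) and -3/7 + (1/7)*sqrt(499).
Branch term (-10/19)*sqrt(1 - ξ/(-6)): its argument vanishes at ξ = -6, a square-root branch point, modulus 6.
The radius of convergence is the smallest modulus among the singular points: -3/7 + (1/7)*sqrt(499).
The branch term is analytic at 3/7 - (1/7)*sqrt(499) and contributes nothing to the residue; only the rational part matters.
The factor ξ**2 - 6*ξ/7 - 10 splits as (ξ - a)(ξ - a') with a = 3/7 - (1/7)*sqrt(499), a' = 3/7 + (1/7)*sqrt(499). At the order-3 pole a set g(ξ) = (ξ - a)^3*(rational part) = [16/21] / (ξ - a')^3.
Order-3 pole: residue = g''(a)/2; g''(3/7 - (1/7)*sqrt(499)) = -(4802/124251499)*sqrt(499), so the residue is -(2401/124251499)*sqrt(499).
The branch term is analytic at 3/7 + (1/7)*sqrt(499) and contributes nothing to the residue; only the rational part matters.
The factor ξ**2 - 6*ξ/7 - 10 splits as (ξ - a)(ξ - a') with a = 3/7 + (1/7)*sqrt(499), a' = 3/7 - (1/7)*sqrt(499). At the order-3 pole a set g(ξ) = (ξ - a)^3*(rational part) = [16/21] / (ξ - a')^3.
Order-3 pole: residue = g''(a)/2; g''(3/7 + (1/7)*sqrt(499)) = (4802/124251499)*sqrt(499), so the residue is (2401/124251499)*sqrt(499).
List the singular points by increasing real part (a conjugate pair: the negative imaginary part first).


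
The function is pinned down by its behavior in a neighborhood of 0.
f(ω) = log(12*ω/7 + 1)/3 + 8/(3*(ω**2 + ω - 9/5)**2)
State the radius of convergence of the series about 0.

The radius of convergence is 7/12.

Denominator factor (ω**2 + ω - 9/5)^2: discriminant 41/5, real irrational roots -1/2 + (1/10)*sqrt(205) and -1/2 - (1/10)*sqrt(205); poles of order 2, moduli -1/2 + (1/10)*sqrt(205) and 1/2 + (1/10)*sqrt(205).
Branch term (1/3)*log(1 - ω/(-7/12)): its argument vanishes at ω = -7/12, a logarithmic branch point, modulus 7/12.
The radius of convergence is the smallest modulus among the singular points: 7/12.


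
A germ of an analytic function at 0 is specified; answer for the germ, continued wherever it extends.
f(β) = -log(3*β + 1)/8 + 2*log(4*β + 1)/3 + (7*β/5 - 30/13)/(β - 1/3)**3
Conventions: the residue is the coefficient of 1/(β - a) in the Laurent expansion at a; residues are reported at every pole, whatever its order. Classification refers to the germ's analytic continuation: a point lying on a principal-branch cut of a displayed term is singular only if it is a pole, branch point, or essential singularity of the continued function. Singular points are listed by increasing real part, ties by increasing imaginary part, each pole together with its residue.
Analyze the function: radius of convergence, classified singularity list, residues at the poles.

Denominator factor (β - 1/3)^3: pole of order 3 at 1/3, modulus 1/3.
Branch term (2/3)*log(1 - β/(-1/4)): its argument vanishes at β = -1/4, a logarithmic branch point, modulus 1/4.
Branch term (-1/8)*log(1 - β/(-1/3)): its argument vanishes at β = -1/3, a logarithmic branch point, modulus 1/3.
The radius of convergence is the smallest modulus among the singular points: 1/4.
The branch terms are analytic at 1/3 and contribute nothing to the residue; only the rational part matters.
At the order-3 pole 1/3 set g(β) = (β - (1/3))^3*(rational part) = 7*β/5 - 30/13.
Order-3 pole: residue = g''(a)/2; g''(1/3) = 0, so the residue is 0.
List the singular points by increasing real part (a conjugate pair: the negative imaginary part first).

Radius of convergence at 0: 1/4.
At -1/3: a logarithmic branch point.
At -1/4: a logarithmic branch point.
At 1/3: a pole of order 3; residue 0.


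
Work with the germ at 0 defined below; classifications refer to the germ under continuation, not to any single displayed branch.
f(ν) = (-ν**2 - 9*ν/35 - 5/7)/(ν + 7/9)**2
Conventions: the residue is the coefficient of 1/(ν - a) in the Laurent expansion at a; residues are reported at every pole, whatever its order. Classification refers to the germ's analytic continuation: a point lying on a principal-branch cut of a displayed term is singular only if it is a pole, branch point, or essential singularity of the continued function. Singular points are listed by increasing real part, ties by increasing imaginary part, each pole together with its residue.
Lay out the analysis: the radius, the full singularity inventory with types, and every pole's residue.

Radius of convergence at 0: 7/9.
At -7/9: a pole of order 2; residue 409/315.

Denominator factor (ν + 7/9)^2: pole of order 2 at -7/9, modulus 7/9.
The radius of convergence is the smallest modulus among the singular points: 7/9.
At the order-2 pole -7/9 set g(ν) = (ν - (-7/9))^2*f(ν) = -ν**2 - 9*ν/35 - 5/7.
Order-2 pole: residue = g'(a); g'(-7/9) = 409/315, so the residue is 409/315.


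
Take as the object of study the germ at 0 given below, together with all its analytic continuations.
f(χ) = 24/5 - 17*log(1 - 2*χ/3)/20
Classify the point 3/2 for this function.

The term (-17/20)*log(1 - χ/(3/2)) has argument 1 - 3/2/(3/2) = 0 at 3/2: a logarithmic (infinitely-sheeted) branch point; the remaining terms are analytic or single-valued there.

The point is a logarithmic branch point.


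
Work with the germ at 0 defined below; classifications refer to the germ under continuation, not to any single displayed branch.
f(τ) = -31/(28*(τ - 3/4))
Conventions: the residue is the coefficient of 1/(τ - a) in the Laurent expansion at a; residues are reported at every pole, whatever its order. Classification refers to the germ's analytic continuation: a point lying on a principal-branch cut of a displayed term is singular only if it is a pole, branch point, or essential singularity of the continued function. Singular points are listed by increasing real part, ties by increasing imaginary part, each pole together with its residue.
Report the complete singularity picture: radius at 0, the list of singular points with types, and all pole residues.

Radius of convergence at 0: 3/4.
At 3/4: a pole of order 1; residue -31/28.

Denominator factor (τ - 3/4): pole of order 1 at 3/4, modulus 3/4.
The radius of convergence is the smallest modulus among the singular points: 3/4.
At the order-1 pole 3/4 set g(τ) = (τ - (3/4))*f(τ) = -31/28.
Simple pole: residue = g(a) at a = 3/4, which is -31/28.


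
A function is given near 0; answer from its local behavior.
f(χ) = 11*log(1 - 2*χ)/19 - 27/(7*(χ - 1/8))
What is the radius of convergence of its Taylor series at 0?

The radius of convergence is 1/8.

Denominator factor (χ - 1/8): pole of order 1 at 1/8, modulus 1/8.
Branch term (11/19)*log(1 - χ/(1/2)): its argument vanishes at χ = 1/2, a logarithmic branch point, modulus 1/2.
The radius of convergence is the smallest modulus among the singular points: 1/8.


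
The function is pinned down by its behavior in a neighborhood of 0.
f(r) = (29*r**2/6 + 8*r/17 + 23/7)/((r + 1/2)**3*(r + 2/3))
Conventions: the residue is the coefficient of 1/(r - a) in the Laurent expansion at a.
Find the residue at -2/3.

The residue is -131608/119.

At the order-1 pole -2/3 set g(r) = (r - (-2/3))*f(r) = (29*r**2/6 + 8*r/17 + 23/7)/(r + 1/2)**3.
Simple pole: residue = g(a) at a = -2/3, which is -131608/119.


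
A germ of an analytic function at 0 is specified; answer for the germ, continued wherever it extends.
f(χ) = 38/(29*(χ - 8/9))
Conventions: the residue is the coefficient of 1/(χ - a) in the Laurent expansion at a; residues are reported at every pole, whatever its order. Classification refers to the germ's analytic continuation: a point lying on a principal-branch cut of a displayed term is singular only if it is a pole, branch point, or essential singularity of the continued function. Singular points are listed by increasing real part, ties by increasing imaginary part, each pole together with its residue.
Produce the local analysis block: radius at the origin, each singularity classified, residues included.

Denominator factor (χ - 8/9): pole of order 1 at 8/9, modulus 8/9.
The radius of convergence is the smallest modulus among the singular points: 8/9.
At the order-1 pole 8/9 set g(χ) = (χ - (8/9))*f(χ) = 38/29.
Simple pole: residue = g(a) at a = 8/9, which is 38/29.

Radius of convergence at 0: 8/9.
At 8/9: a pole of order 1; residue 38/29.


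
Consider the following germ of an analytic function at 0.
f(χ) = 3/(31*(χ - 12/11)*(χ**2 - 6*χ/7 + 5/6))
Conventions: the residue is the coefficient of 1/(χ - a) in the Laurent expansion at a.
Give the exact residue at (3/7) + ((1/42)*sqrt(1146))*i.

The residue is (-7623/171461) + ((35343/32749051)*sqrt(1146))*i.

The factor χ**2 - 6*χ/7 + 5/6 splits as (χ - a)(χ - a') with a = (3/7) + ((1/42)*sqrt(1146))*i, a' = (3/7) - ((1/42)*sqrt(1146))*i. At the order-1 pole a set g(χ) = (χ - a)*f(χ) = [3/(31*(χ - 12/11))] / (χ - a').
Simple pole: residue = g(a) at a = (3/7) + ((1/42)*sqrt(1146))*i, which is (-7623/171461) + ((35343/32749051)*sqrt(1146))*i.


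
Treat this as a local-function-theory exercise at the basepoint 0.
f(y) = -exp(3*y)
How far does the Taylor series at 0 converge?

The radius of convergence is infinite.

The factor exp(3*y) is entire and contributes no finite singular point.
The polynomial part has no poles.
No finite singular points: the Taylor series at 0 converges everywhere.


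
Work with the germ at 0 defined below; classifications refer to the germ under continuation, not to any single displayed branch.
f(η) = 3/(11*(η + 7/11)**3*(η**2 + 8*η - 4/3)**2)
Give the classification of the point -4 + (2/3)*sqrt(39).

The point is a pole of order 2.

The denominator factor η**2 + 8*η - 4/3 vanishes at -4 + (2/3)*sqrt(39) and appears to the power 2; the numerator there equals 3/11, nonzero, and no other factor vanishes.
Hence a pole whose order is the multiplicity, 2.


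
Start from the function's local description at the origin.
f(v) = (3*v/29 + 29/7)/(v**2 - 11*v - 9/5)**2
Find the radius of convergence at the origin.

Denominator factor (v**2 - 11*v - 9/5)^2: discriminant 641/5, real irrational roots 11/2 + (1/10)*sqrt(3205) and 11/2 - (1/10)*sqrt(3205); poles of order 2, moduli 11/2 + (1/10)*sqrt(3205) and -11/2 + (1/10)*sqrt(3205).
The radius of convergence is the smallest modulus among the singular points: -11/2 + (1/10)*sqrt(3205).

The radius of convergence is -11/2 + (1/10)*sqrt(3205).


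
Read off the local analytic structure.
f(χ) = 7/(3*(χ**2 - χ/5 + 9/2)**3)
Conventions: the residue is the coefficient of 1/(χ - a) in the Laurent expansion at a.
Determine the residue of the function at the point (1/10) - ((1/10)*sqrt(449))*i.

The factor χ**2 - χ/5 + 9/2 splits as (χ - a)(χ - a') with a = (1/10) - ((1/10)*sqrt(449))*i, a' = (1/10) + ((1/10)*sqrt(449))*i. At the order-3 pole a set g(χ) = (χ - a)^3*f(χ) = [7/3] / (χ - a')^3.
Order-3 pole: residue = g''(a)/2; g''((1/10) - ((1/10)*sqrt(449))*i) = ((87500/90518849)*sqrt(449))*i, so the residue is ((43750/90518849)*sqrt(449))*i.

The residue is ((43750/90518849)*sqrt(449))*i.


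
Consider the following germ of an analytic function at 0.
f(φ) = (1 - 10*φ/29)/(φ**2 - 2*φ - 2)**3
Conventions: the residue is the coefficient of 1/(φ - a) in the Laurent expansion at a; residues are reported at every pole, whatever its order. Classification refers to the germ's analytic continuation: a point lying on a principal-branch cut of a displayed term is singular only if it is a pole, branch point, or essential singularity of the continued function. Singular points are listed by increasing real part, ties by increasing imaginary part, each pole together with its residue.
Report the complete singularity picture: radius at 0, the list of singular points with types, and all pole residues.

Radius of convergence at 0: -1 + sqrt(3).
At 1 - sqrt(3): a pole of order 3; residue -(19/4176)*sqrt(3).
At 1 + sqrt(3): a pole of order 3; residue (19/4176)*sqrt(3).

Denominator factor (φ**2 - 2*φ - 2)^3: discriminant 12, real irrational roots 1 + sqrt(3) and 1 - sqrt(3); poles of order 3, moduli 1 + sqrt(3) and -1 + sqrt(3).
The radius of convergence is the smallest modulus among the singular points: -1 + sqrt(3).
The factor φ**2 - 2*φ - 2 splits as (φ - a)(φ - a') with a = 1 - sqrt(3), a' = 1 + sqrt(3). At the order-3 pole a set g(φ) = (φ - a)^3*f(φ) = [1 - 10*φ/29] / (φ - a')^3.
Order-3 pole: residue = g''(a)/2; g''(1 - sqrt(3)) = -(19/2088)*sqrt(3), so the residue is -(19/4176)*sqrt(3).
The factor φ**2 - 2*φ - 2 splits as (φ - a)(φ - a') with a = 1 + sqrt(3), a' = 1 - sqrt(3). At the order-3 pole a set g(φ) = (φ - a)^3*f(φ) = [1 - 10*φ/29] / (φ - a')^3.
Order-3 pole: residue = g''(a)/2; g''(1 + sqrt(3)) = (19/2088)*sqrt(3), so the residue is (19/4176)*sqrt(3).
List the singular points by increasing real part (a conjugate pair: the negative imaginary part first).


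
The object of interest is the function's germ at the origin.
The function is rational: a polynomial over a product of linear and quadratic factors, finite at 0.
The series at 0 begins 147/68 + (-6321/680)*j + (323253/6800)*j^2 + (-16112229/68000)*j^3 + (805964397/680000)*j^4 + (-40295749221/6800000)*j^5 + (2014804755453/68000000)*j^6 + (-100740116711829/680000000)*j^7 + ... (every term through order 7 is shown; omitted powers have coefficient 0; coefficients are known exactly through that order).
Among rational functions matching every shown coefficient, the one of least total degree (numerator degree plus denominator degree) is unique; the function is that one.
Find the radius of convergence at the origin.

No rational of total degree below 2 reproduces all 8 coefficients; solving the [0/2] Pade equations on them gives f(j) = -21/(34*(j - 10/7)*(j + 1/5)), whose expansion matches every shown term.
Denominator factor (j - 10/7): pole of order 1 at 10/7, modulus 10/7.
Denominator factor (j + 1/5): pole of order 1 at -1/5, modulus 1/5.
The radius of convergence is the smallest modulus among the singular points: 1/5.

The radius of convergence is 1/5.


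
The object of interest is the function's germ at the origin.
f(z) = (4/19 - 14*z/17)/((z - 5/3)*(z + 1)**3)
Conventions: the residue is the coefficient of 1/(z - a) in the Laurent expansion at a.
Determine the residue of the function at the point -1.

At the order-3 pole -1 set g(z) = (z - (-1))^3*f(z) = (4/19 - 14*z/17)/(z - 5/3).
Order-3 pole: residue = g''(a)/2; g''(-1) = 5067/41344, so the residue is 5067/82688.

The residue is 5067/82688.


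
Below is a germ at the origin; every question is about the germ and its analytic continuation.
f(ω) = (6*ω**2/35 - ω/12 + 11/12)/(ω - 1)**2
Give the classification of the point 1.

The point is a pole of order 2.

The denominator factor ω - 1 vanishes at 1 and appears to the power 2; the numerator there equals 211/210, nonzero, and no other factor vanishes.
Hence a pole whose order is the multiplicity, 2.


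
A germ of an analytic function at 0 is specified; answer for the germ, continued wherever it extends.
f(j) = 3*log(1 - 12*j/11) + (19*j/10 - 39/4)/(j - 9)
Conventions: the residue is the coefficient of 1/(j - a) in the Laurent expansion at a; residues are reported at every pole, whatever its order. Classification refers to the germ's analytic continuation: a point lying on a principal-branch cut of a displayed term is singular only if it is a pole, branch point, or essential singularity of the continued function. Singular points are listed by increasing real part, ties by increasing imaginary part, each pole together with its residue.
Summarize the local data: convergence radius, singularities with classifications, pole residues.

Denominator factor (j - 9): pole of order 1 at 9, modulus 9.
Branch term (3)*log(1 - j/(11/12)): its argument vanishes at j = 11/12, a logarithmic branch point, modulus 11/12.
The radius of convergence is the smallest modulus among the singular points: 11/12.
The branch term is analytic at 9 and contributes nothing to the residue; only the rational part matters.
At the order-1 pole 9 set g(j) = (j - (9))*(rational part) = 19*j/10 - 39/4.
Simple pole: residue = g(a) at a = 9, which is 147/20.
List the singular points by increasing real part (a conjugate pair: the negative imaginary part first).

Radius of convergence at 0: 11/12.
At 11/12: a logarithmic branch point.
At 9: a pole of order 1; residue 147/20.


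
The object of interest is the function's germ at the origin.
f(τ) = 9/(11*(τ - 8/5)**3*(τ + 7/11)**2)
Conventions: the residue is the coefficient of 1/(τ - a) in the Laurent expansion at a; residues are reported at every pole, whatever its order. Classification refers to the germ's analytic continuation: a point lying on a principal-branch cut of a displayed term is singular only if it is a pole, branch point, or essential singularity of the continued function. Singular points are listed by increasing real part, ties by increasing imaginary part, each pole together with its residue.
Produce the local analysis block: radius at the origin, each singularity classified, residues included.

Radius of convergence at 0: 7/11.
At -7/11: a pole of order 2; residue -831875/8477283.
At 8/5: a pole of order 3; residue 831875/8477283.

Denominator factor (τ + 7/11)^2: pole of order 2 at -7/11, modulus 7/11.
Denominator factor (τ - 8/5)^3: pole of order 3 at 8/5, modulus 8/5.
The radius of convergence is the smallest modulus among the singular points: 7/11.
At the order-2 pole -7/11 set g(τ) = (τ - (-7/11))^2*f(τ) = 9/(11*(τ - 8/5)**3).
Order-2 pole: residue = g'(a); g'(-7/11) = -831875/8477283, so the residue is -831875/8477283.
At the order-3 pole 8/5 set g(τ) = (τ - (8/5))^3*f(τ) = 9/(11*(τ + 7/11)**2).
Order-3 pole: residue = g''(a)/2; g''(8/5) = 1663750/8477283, so the residue is 831875/8477283.
List the singular points by increasing real part (a conjugate pair: the negative imaginary part first).


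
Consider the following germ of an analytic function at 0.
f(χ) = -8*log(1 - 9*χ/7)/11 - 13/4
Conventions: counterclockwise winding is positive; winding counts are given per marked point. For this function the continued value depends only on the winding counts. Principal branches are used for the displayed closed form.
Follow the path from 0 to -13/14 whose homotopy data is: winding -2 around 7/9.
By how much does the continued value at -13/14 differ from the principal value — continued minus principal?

The rational part is single-valued and drops out of the difference; each branch term changes only by its own monodromy.
(-8/11)*log(1 - χ/(7/9)): each positive loop around 7/9 adds 2*pi*i to the log, so winding -2 contributes (-8/11)*(-2)*2*pi*i = (32/11)*pi*i.
Summing the contributions at χ = -13/14 gives (32/11)*pi*i.

Continued minus principal equals (32/11)*pi*i.


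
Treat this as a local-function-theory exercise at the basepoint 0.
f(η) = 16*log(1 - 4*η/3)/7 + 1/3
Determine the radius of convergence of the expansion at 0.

Branch term (16/7)*log(1 - η/(3/4)): its argument vanishes at η = 3/4, a logarithmic branch point, modulus 3/4.
The radius of convergence is the smallest modulus among the singular points: 3/4.

The radius of convergence is 3/4.


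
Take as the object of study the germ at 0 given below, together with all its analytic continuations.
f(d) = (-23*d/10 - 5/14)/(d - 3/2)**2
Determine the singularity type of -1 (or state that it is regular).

The point is a regular point.

Denominator factors: d - 3/2 = -5/2 at d = -1 — none vanishes.
So the germ continues analytically to -1.


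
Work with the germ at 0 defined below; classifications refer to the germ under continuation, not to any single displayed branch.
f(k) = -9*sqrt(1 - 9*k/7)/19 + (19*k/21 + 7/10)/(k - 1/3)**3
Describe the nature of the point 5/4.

The point is a regular point.

Denominator factors: k - 1/3 = 11/12 at k = 5/4 — none vanishes.
Branch term sqrt(1 - k/(7/9)): argument at 5/4 is -17/28, nonzero, so 5/4 is not its branch point (a point on a principal cut is still regular for the continued germ).
So the germ continues analytically to 5/4.


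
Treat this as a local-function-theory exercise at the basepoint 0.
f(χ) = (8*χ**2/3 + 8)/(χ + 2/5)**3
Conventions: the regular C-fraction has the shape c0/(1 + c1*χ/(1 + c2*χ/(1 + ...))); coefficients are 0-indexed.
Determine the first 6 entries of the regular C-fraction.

The regular C-fraction coefficients are [125, 15/2, -221/90, 17333/9945, -7395585/15322372, 82875/69332].

Taylor coefficients (expand at 0): a_0 = 125, a_1 = -1875/2, a_2 = 28375/6, a_3 = -79375/4, a_4 = 1196875/16, a_5 = -25234375/96.
c0 = a_0 = 125. Peel one level at a time: if S = 1 + c*χ/S' with S'(0) = 1, then c is the χ-coefficient of S and S' = c*χ/(S - 1).
S_1 = c0/f = 1 + (15/2)*χ + (221/12)*χ^2 + ...; c1 = 15/2.
S_2 = c1*χ/(S_1 - 1) = 1 + (-221/90)*χ + (17333/4050)*χ^2 + ...; c2 = -221/90.
S_3 = c2*χ/(S_2 - 1) = 1 + (17333/9945)*χ + (493039/586092)*χ^2 + ...; c3 = 17333/9945.
S_4 = c3*χ/(S_3 - 1) = 1 + (-7395585/15322372)*χ + (2773344375/4806926224)*χ^2 + ...; c4 = -7395585/15322372.
S_5 = c4*χ/(S_4 - 1) = 1 + (82875/69332)*χ + ...; c5 = 82875/69332.


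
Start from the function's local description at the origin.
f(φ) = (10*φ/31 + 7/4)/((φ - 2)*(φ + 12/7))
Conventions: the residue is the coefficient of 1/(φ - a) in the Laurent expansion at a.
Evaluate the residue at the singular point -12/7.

At the order-1 pole -12/7 set g(φ) = (φ - (-12/7))*f(φ) = (10*φ/31 + 7/4)/(φ - 2).
Simple pole: residue = g(a) at a = -12/7, which is -1039/3224.

The residue is -1039/3224.


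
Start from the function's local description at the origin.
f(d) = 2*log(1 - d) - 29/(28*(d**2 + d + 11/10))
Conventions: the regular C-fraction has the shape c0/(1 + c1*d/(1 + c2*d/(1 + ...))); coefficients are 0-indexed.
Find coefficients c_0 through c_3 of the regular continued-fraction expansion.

The regular C-fraction coefficients are [-145/154, -1938/1595, 19154/46835, 45948905/27840339].

Taylor coefficients (expand at 0): a_0 = -145/154, a_1 = -969/847, a_2 = -8592/9317, a_3 = -465974/307461.
c0 = a_0 = -145/154. Peel one level at a time: if S = 1 + c*d/S' with S'(0) = 1, then c is the d-coefficient of S and S' = c*d/(S - 1).
S_1 = c0/f = 1 + (-1938/1595)*d + (114924/231275)*d^2 + ...; c1 = -1938/1595.
S_2 = c1*d/(S_1 - 1) = 1 + (19154/46835)*d + (-633778/938961)*d^2 + ...; c2 = 19154/46835.
S_3 = c2*d/(S_2 - 1) = 1 + (45948905/27840339)*d + ...; c3 = 45948905/27840339.


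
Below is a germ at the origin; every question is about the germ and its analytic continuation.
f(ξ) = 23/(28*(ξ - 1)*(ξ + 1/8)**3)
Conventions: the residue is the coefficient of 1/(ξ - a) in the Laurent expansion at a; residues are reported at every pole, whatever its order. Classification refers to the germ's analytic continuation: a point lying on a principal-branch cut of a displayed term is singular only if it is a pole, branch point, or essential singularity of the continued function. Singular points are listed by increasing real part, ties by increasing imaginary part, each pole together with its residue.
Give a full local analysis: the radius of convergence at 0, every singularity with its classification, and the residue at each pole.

Denominator factor (ξ + 1/8)^3: pole of order 3 at -1/8, modulus 1/8.
Denominator factor (ξ - 1): pole of order 1 at 1, modulus 1.
The radius of convergence is the smallest modulus among the singular points: 1/8.
At the order-3 pole -1/8 set g(ξ) = (ξ - (-1/8))^3*f(ξ) = 23/(28*(ξ - 1)).
Order-3 pole: residue = g''(a)/2; g''(-1/8) = -5888/5103, so the residue is -2944/5103.
At the order-1 pole 1 set g(ξ) = (ξ - (1))*f(ξ) = 23/(28*(ξ + 1/8)**3).
Simple pole: residue = g(a) at a = 1, which is 2944/5103.
List the singular points by increasing real part (a conjugate pair: the negative imaginary part first).

Radius of convergence at 0: 1/8.
At -1/8: a pole of order 3; residue -2944/5103.
At 1: a pole of order 1; residue 2944/5103.


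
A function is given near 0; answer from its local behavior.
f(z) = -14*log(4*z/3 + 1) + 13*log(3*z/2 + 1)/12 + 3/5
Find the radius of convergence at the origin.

Branch term (-14)*log(1 - z/(-3/4)): its argument vanishes at z = -3/4, a logarithmic branch point, modulus 3/4.
Branch term (13/12)*log(1 - z/(-2/3)): its argument vanishes at z = -2/3, a logarithmic branch point, modulus 2/3.
The radius of convergence is the smallest modulus among the singular points: 2/3.

The radius of convergence is 2/3.


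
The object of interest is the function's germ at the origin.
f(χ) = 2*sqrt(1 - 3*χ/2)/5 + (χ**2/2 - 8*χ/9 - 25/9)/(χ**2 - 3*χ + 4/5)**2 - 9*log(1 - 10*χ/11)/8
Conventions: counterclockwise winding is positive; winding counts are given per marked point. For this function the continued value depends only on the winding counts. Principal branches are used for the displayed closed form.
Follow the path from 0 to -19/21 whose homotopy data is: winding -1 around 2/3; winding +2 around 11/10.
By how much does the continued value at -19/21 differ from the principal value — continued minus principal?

The rational part is single-valued and drops out of the difference; each branch term changes only by its own monodromy.
(-9/8)*log(1 - χ/(11/10)): each positive loop around 11/10 adds 2*pi*i to the log, so winding +2 contributes (-9/8)*(2)*2*pi*i = -(9/2)*pi*i.
(2/5)*sqrt(1 - χ/(2/3)): winding -1 is odd, the square root flips sign, contributing -2*(2/5)*sqrt(1 - (-19/21)/(2/3)) = -2*(2/5)*sqrt(33/14) = -(2/35)*sqrt(462).
Summing the contributions at χ = -19/21 gives (-(2/35)*sqrt(462)) - ((9/2)*pi)*i.

Continued minus principal equals (-(2/35)*sqrt(462)) - ((9/2)*pi)*i.


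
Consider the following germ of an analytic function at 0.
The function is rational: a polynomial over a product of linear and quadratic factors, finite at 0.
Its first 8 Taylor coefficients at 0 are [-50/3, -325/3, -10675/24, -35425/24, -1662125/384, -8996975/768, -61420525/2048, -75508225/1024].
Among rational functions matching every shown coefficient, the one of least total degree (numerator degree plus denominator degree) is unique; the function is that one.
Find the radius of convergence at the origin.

No rational of total degree below 4 reproduces all 8 coefficients; solving the [0/4] Pade equations on them gives f(h) = -8/(3*(h - 4/5)**2*(h - 1/2)**2), whose expansion matches every shown term.
Denominator factor (h - 1/2)^2: pole of order 2 at 1/2, modulus 1/2.
Denominator factor (h - 4/5)^2: pole of order 2 at 4/5, modulus 4/5.
The radius of convergence is the smallest modulus among the singular points: 1/2.

The radius of convergence is 1/2.


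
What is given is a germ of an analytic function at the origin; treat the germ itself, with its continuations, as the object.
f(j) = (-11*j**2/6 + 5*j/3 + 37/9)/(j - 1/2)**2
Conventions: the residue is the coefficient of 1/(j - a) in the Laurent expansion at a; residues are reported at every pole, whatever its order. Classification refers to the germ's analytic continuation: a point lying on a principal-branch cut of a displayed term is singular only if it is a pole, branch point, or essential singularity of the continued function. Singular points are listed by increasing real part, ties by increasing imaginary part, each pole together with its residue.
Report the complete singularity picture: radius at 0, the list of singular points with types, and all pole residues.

Denominator factor (j - 1/2)^2: pole of order 2 at 1/2, modulus 1/2.
The radius of convergence is the smallest modulus among the singular points: 1/2.
At the order-2 pole 1/2 set g(j) = (j - (1/2))^2*f(j) = -11*j**2/6 + 5*j/3 + 37/9.
Order-2 pole: residue = g'(a); g'(1/2) = -1/6, so the residue is -1/6.

Radius of convergence at 0: 1/2.
At 1/2: a pole of order 2; residue -1/6.


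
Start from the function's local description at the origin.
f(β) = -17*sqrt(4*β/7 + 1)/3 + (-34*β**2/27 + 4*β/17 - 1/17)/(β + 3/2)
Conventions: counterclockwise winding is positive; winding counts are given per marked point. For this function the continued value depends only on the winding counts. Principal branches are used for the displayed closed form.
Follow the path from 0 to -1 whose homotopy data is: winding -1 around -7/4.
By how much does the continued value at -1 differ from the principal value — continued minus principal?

The rational part is single-valued and drops out of the difference; each branch term changes only by its own monodromy.
(-17/3)*sqrt(1 - β/(-7/4)): winding -1 is odd, the square root flips sign, contributing -2*(-17/3)*sqrt(1 - (-1)/(-7/4)) = -2*(-17/3)*sqrt(3/7) = (34/21)*sqrt(21).
Summing the contributions at β = -1 gives (34/21)*sqrt(21).

Continued minus principal equals (34/21)*sqrt(21).


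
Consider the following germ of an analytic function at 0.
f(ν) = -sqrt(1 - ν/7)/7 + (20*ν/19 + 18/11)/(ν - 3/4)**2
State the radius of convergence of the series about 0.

The radius of convergence is 3/4.

Denominator factor (ν - 3/4)^2: pole of order 2 at 3/4, modulus 3/4.
Branch term (-1/7)*sqrt(1 - ν/(7)): its argument vanishes at ν = 7, a square-root branch point, modulus 7.
The radius of convergence is the smallest modulus among the singular points: 3/4.


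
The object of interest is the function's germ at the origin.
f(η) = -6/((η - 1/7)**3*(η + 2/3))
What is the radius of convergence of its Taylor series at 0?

The radius of convergence is 1/7.

Denominator factor (η - 1/7)^3: pole of order 3 at 1/7, modulus 1/7.
Denominator factor (η + 2/3): pole of order 1 at -2/3, modulus 2/3.
The radius of convergence is the smallest modulus among the singular points: 1/7.


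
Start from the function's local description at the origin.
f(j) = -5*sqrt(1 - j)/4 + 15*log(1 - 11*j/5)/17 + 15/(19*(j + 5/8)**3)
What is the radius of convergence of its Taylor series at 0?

Denominator factor (j + 5/8)^3: pole of order 3 at -5/8, modulus 5/8.
Branch term (15/17)*log(1 - j/(5/11)): its argument vanishes at j = 5/11, a logarithmic branch point, modulus 5/11.
Branch term (-5/4)*sqrt(1 - j/(1)): its argument vanishes at j = 1, a square-root branch point, modulus 1.
The radius of convergence is the smallest modulus among the singular points: 5/11.

The radius of convergence is 5/11.
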